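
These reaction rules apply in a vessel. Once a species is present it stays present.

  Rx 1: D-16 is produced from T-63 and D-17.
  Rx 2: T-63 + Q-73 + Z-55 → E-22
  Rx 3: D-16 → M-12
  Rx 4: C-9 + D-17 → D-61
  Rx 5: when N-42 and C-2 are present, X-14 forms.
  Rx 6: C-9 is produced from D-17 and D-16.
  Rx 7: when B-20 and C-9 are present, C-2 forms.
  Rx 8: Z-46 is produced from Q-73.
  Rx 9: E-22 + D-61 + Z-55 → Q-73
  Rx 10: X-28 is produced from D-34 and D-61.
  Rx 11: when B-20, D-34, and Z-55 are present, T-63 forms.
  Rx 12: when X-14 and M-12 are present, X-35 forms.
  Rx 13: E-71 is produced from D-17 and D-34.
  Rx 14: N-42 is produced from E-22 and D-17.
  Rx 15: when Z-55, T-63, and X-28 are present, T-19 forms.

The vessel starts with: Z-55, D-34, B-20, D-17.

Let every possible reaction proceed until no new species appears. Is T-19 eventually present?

Yes

B-20, D-34, and Z-55 present → T-63 forms (Rx 11).
T-63 and D-17 present → D-16 forms (Rx 1).
D-17 and D-16 present → C-9 forms (Rx 6).
C-9 and D-17 present → D-61 forms (Rx 4).
D-34 and D-61 present → X-28 forms (Rx 10).
Z-55, T-63, and X-28 present → T-19 forms (Rx 15).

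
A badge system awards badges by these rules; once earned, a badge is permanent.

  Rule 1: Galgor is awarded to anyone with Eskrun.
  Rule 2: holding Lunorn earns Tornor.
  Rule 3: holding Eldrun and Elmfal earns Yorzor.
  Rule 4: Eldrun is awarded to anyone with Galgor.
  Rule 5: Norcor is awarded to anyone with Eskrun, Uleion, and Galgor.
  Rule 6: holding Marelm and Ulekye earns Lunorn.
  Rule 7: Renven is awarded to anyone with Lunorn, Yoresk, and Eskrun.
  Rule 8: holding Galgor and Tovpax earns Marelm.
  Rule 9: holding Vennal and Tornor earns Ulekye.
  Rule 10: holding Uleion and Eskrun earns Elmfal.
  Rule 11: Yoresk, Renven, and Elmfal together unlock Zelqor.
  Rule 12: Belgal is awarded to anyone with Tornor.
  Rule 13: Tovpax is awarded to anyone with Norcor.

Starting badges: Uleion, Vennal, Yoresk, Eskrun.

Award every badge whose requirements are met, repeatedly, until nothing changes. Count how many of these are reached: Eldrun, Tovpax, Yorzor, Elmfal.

4

With Eskrun, Galgor is earned (Rule 1).
With Uleion and Eskrun, Elmfal is earned (Rule 10).
With Eskrun, Uleion, and Galgor, Norcor is earned (Rule 5).
With Galgor, Eldrun is earned (Rule 4).
With Eldrun and Elmfal, Yorzor is earned (Rule 3).
With Norcor, Tovpax is earned (Rule 13).
Eldrun: reached.
Tovpax: reached.
Yorzor: reached.
Elmfal: reached.
All 4 are reached.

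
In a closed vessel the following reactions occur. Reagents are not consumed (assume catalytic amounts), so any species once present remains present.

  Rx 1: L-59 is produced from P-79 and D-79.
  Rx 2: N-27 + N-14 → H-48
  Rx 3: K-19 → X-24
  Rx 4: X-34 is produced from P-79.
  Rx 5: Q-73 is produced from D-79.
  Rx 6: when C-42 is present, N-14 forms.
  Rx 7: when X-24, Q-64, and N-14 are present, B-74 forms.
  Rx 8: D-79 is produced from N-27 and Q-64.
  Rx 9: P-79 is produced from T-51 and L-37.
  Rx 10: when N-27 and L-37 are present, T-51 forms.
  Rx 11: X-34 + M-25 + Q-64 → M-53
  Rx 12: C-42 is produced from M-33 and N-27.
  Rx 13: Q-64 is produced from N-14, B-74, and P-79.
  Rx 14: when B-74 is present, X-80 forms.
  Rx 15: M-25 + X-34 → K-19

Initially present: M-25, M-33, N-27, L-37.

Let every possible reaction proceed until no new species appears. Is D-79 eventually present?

No

D-79 would need N-27 and Q-64 (Rx 8), but Q-64 never forms.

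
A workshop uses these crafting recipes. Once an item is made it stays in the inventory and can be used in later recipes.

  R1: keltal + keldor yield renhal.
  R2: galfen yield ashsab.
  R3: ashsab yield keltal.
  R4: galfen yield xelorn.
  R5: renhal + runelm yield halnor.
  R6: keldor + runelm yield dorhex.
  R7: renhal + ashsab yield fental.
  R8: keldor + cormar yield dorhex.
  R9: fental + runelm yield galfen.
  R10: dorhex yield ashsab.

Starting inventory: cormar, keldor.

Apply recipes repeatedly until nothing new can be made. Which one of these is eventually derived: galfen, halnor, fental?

fental

keldor + cormar → dorhex (R8).
dorhex → ashsab (R10).
ashsab → keltal (R3).
keltal + keldor → renhal (R1).
Using R7, renhal and ashsab make fental.
galfen would need fental and runelm (R9), but runelm is never obtained. halnor would need renhal and runelm (R5), but runelm is never obtained.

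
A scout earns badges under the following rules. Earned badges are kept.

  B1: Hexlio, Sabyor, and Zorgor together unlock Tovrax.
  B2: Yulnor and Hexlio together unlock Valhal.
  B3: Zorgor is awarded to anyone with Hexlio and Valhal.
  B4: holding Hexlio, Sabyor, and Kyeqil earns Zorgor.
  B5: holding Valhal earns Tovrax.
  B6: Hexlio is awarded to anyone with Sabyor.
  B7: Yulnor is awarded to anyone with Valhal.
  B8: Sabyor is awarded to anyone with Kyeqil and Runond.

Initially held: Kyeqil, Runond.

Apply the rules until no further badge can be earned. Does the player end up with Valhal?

Valhal would need Yulnor and Hexlio (B2), but Yulnor is never earned.

No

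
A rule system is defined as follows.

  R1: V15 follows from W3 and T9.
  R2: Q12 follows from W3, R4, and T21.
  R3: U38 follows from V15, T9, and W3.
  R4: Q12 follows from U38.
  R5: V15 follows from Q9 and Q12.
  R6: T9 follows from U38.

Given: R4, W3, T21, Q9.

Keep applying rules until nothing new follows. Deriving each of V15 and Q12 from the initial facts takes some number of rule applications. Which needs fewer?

Q12

Q12: W3, R4, and T21 hold, so Q12 follows (R2). [1 rule application]
V15: W3, R4, and T21 hold, so Q12 follows (R2). Q9 and Q12 hold, so V15 follows (R5). [2 rule applications]
Q12 needs fewer.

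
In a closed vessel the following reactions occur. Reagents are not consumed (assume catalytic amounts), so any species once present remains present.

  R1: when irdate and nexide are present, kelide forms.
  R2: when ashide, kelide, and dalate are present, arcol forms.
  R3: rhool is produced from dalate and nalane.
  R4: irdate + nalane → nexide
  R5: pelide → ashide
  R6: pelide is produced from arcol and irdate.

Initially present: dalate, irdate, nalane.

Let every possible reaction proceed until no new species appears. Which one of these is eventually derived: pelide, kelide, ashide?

irdate and nalane present → nexide forms (R4).
irdate and nexide present → kelide forms (R1).
pelide would need arcol and irdate (R6), but arcol never forms. ashide would need pelide (R5), but pelide never forms.

kelide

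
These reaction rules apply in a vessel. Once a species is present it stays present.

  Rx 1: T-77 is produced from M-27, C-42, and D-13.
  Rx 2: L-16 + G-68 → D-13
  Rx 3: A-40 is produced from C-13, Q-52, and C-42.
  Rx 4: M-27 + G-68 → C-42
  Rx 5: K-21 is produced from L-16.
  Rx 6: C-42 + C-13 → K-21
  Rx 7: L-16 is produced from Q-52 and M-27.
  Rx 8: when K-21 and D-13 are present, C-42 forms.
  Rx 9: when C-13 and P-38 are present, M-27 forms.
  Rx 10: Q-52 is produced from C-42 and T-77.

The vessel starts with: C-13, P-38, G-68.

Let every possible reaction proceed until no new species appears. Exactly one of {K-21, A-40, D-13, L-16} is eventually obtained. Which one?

C-13 and P-38 present → M-27 forms (Rx 9).
M-27 and G-68 present → C-42 forms (Rx 4).
C-42 and C-13 present → K-21 forms (Rx 6).
D-13 would need L-16 and G-68 (Rx 2), but L-16 never forms. A-40 would need C-13, Q-52, and C-42 (Rx 3), but Q-52 never forms. L-16 would need Q-52 and M-27 (Rx 7), but Q-52 never forms.

K-21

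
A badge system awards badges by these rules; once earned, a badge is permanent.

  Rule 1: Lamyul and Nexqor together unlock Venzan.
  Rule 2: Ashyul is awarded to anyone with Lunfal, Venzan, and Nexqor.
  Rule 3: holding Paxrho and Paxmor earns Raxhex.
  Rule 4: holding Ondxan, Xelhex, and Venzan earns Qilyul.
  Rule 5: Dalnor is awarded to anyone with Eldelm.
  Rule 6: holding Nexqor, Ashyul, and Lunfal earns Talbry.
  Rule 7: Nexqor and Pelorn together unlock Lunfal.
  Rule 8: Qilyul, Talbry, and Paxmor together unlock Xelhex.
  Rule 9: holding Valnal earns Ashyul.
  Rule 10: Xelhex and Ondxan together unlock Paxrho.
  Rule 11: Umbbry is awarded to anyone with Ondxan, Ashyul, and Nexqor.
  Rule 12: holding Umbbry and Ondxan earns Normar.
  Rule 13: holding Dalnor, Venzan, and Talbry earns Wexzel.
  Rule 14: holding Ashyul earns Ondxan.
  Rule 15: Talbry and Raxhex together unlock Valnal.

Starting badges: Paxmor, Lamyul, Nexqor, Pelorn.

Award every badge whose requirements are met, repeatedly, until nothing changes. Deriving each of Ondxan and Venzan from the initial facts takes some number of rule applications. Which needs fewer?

Venzan

Venzan: With Lamyul and Nexqor, Venzan is earned (Rule 1). [1 rule application]
Ondxan: With Nexqor and Pelorn, Lunfal is earned (Rule 7). With Lamyul and Nexqor, Venzan is earned (Rule 1). With Lunfal, Venzan, and Nexqor, Ashyul is earned (Rule 2). With Ashyul, Ondxan is earned (Rule 14). [4 rule applications]
Venzan needs fewer.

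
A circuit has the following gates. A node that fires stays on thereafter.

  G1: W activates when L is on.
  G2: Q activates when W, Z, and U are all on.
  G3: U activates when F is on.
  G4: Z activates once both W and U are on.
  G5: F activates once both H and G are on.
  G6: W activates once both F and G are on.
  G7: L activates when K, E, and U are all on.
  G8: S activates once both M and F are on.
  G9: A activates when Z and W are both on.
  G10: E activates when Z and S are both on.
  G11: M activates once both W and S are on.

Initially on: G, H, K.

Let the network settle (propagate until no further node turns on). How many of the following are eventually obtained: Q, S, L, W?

G5: H and G on → F on.
G6: F and G on → W on.
F is on, so U activates (G3).
W and U are on, so Z activates (G4).
G2: W, Z, and U on → Q on.
Q: reached.
S would need M and F (G8), but M never turns on.
L would need K, E, and U (G7), but E never turns on.
W: reached.
Reached: Q and W — 2 of the 4.

2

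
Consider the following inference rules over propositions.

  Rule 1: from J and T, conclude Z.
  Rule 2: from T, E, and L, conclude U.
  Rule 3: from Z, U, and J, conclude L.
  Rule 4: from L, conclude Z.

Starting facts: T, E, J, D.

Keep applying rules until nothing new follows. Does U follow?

No

U would need T, E, and L (Rule 2), but L is never established.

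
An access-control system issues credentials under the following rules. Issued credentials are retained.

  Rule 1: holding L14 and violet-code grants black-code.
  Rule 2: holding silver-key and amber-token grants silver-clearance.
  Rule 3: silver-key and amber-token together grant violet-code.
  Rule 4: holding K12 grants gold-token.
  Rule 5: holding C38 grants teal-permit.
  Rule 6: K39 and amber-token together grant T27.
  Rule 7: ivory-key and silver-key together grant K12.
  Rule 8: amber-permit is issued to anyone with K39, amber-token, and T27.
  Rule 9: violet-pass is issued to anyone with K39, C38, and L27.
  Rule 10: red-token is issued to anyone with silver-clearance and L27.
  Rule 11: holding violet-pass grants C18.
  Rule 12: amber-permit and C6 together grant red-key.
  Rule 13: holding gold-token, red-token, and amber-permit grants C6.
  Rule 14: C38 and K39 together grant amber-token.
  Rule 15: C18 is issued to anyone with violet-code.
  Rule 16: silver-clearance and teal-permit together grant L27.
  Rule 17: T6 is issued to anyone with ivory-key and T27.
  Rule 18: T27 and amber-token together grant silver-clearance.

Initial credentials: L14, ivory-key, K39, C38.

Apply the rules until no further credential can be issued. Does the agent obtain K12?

No

K12 would need ivory-key and silver-key (Rule 7), but silver-key is never granted.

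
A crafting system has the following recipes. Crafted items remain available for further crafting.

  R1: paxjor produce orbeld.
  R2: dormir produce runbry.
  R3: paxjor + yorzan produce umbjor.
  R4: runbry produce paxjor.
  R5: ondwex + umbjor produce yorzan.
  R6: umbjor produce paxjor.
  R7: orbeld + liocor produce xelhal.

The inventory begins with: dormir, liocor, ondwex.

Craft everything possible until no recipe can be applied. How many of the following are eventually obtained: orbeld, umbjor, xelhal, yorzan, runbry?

3

dormir → runbry (R2).
Using R4, runbry makes paxjor.
Using R1, paxjor makes orbeld.
orbeld + liocor → xelhal (R7).
orbeld: reached.
umbjor would need paxjor and yorzan (R3), but yorzan is never obtained.
xelhal: reached.
yorzan would need ondwex and umbjor (R5), but umbjor is never obtained.
runbry: reached.
Reached: orbeld, xelhal, and runbry — 3 of the 5.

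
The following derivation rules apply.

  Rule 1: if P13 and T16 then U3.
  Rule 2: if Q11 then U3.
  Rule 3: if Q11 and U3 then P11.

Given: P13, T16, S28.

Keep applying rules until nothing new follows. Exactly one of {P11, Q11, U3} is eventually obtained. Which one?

U3

From P13 and T16, Rule 1 gives U3.
No rule produces Q11, and it is not given. P11 would need Q11 and U3 (Rule 3), but Q11 is never established.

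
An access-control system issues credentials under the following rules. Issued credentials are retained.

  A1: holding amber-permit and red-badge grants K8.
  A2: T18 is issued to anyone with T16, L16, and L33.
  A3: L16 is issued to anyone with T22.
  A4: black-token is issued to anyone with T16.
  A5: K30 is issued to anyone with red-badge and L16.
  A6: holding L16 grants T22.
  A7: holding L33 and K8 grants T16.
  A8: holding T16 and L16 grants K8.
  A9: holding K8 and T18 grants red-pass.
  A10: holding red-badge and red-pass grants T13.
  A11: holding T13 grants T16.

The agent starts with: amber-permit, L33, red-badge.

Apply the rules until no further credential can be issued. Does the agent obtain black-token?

Yes

Holding amber-permit and red-badge grants K8 (A1).
Holding L33 and K8 grants T16 (A7).
Holding T16 grants black-token (A4).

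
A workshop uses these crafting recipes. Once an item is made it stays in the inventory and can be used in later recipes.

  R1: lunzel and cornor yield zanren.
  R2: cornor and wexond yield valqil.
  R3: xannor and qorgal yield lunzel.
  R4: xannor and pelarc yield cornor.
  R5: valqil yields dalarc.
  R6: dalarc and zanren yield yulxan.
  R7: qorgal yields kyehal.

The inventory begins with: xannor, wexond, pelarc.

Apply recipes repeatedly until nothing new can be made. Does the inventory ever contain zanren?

No

zanren would need lunzel and cornor (R1), but lunzel is never obtained.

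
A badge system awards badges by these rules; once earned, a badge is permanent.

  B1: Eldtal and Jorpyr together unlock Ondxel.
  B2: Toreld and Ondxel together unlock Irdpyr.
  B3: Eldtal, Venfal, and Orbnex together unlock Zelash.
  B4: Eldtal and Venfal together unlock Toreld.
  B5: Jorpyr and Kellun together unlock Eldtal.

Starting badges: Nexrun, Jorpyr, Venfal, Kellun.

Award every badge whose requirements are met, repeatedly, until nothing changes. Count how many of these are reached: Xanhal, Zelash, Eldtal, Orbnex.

1

With Jorpyr and Kellun, Eldtal is earned (B5).
No rule produces Xanhal, and it is not given.
Zelash would need Eldtal, Venfal, and Orbnex (B3), but Orbnex is never earned.
Eldtal: reached.
No rule produces Orbnex, and it is not given.
Reached: Eldtal — 1 of the 4.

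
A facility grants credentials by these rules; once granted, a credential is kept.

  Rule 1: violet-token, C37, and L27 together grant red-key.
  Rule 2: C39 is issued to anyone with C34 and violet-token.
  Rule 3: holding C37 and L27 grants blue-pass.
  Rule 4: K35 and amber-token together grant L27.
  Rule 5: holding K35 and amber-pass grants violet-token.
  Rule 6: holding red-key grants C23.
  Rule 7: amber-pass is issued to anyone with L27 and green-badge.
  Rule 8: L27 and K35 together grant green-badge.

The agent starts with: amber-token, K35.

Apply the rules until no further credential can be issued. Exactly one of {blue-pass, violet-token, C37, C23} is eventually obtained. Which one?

Holding K35 and amber-token grants L27 (Rule 4).
Holding L27 and K35 grants green-badge (Rule 8).
Holding L27 and green-badge grants amber-pass (Rule 7).
Holding K35 and amber-pass grants violet-token (Rule 5).
blue-pass would need C37 and L27 (Rule 3), but C37 is never granted. No rule produces C37, and it is not given. C23 would need red-key (Rule 6), but red-key is never granted.

violet-token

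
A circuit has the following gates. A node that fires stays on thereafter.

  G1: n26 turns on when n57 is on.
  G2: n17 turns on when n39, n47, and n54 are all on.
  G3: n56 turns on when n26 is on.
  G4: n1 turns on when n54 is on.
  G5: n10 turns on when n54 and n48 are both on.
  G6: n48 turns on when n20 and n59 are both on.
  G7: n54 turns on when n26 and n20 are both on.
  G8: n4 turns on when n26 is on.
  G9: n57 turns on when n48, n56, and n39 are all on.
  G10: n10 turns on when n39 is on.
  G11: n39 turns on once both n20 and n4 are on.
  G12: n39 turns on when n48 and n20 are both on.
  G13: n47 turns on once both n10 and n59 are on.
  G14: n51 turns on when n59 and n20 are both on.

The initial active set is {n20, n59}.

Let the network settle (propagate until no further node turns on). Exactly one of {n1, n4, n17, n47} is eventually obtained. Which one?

n20 and n59 are on, so n48 turns on (G6).
n48 and n20 are on, so n39 turns on (G12).
G10: n39 on → n10 on.
G13: n10 and n59 on → n47 on.
n4 would need n26 (G8), but n26 never turns on. n17 would need n39, n47, and n54 (G2), but n54 never turns on. n1 would need n54 (G4), but n54 never turns on.

n47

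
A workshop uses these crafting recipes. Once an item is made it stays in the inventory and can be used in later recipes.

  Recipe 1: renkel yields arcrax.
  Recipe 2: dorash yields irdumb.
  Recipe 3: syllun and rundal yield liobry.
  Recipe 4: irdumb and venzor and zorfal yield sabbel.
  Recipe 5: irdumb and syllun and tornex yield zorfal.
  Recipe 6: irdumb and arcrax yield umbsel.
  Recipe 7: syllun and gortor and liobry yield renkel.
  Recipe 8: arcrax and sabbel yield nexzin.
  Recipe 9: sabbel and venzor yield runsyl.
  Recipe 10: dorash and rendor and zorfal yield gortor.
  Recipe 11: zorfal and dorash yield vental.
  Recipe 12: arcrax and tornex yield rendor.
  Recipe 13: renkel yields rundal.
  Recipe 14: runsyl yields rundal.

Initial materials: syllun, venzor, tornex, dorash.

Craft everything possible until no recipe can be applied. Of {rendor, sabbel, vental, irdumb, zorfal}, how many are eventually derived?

Using Recipe 2, dorash makes irdumb.
Using Recipe 5, irdumb, syllun, and tornex make zorfal.
zorfal and dorash → vental (Recipe 11).
irdumb and venzor and zorfal → sabbel (Recipe 4).
rendor would need arcrax and tornex (Recipe 12), but arcrax is never obtained.
sabbel: reached.
vental: reached.
irdumb: reached.
zorfal: reached.
Reached: sabbel, vental, irdumb, and zorfal — 4 of the 5.

4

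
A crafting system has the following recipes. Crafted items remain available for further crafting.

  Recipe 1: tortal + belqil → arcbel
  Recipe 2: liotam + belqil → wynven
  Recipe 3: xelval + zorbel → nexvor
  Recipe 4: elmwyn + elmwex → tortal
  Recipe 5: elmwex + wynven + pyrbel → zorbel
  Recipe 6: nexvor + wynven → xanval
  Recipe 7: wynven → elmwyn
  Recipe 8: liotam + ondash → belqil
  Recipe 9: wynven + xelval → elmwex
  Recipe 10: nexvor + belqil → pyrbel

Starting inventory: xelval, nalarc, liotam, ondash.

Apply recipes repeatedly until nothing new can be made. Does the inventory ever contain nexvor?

nexvor would need xelval and zorbel (Recipe 3), but zorbel is never obtained.

No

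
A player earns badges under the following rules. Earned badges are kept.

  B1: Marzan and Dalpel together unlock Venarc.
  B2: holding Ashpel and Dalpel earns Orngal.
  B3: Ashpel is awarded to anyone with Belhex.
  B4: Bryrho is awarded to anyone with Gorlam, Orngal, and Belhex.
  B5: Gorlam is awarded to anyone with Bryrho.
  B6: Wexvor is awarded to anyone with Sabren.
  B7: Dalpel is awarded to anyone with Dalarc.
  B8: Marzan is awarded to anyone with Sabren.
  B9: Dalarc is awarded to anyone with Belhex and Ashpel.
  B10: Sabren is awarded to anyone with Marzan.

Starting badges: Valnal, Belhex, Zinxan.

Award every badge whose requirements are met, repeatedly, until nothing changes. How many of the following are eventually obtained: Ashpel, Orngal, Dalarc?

3

With Belhex, Ashpel is earned (B3).
With Belhex and Ashpel, Dalarc is earned (B9).
With Dalarc, Dalpel is earned (B7).
With Ashpel and Dalpel, Orngal is earned (B2).
Ashpel: reached.
Orngal: reached.
Dalarc: reached.
All 3 are reached.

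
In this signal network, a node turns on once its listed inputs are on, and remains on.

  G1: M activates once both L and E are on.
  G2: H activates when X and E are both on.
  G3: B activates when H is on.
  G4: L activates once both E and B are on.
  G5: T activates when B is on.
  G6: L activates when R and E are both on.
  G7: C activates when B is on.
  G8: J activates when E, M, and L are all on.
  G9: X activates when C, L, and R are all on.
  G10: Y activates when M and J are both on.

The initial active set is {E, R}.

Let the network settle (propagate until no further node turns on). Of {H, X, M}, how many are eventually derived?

G6: R and E on → L on.
G1: L and E on → M on.
H would need X and E (G2), but X never turns on.
X would need C, L, and R (G9), but C never turns on.
M: reached.
Reached: M — 1 of the 3.

1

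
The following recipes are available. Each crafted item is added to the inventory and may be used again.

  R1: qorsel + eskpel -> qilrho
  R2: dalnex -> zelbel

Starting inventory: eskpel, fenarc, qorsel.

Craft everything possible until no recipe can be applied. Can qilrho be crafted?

qorsel + eskpel -> qilrho (R1).

Yes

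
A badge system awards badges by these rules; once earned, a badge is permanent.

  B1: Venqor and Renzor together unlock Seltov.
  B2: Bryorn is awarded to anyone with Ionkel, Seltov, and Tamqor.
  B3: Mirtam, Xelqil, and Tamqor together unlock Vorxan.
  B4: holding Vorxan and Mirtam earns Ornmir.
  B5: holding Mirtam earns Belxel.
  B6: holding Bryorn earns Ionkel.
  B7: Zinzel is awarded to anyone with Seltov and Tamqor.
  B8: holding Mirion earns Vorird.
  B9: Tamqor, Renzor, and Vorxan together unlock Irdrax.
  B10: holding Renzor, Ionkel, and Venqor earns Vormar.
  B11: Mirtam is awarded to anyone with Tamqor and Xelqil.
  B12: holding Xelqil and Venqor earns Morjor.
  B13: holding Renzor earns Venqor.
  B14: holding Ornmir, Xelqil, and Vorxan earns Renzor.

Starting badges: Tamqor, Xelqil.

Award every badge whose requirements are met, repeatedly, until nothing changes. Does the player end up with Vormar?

No

Vormar would need Renzor, Ionkel, and Venqor (B10), but Ionkel is never earned.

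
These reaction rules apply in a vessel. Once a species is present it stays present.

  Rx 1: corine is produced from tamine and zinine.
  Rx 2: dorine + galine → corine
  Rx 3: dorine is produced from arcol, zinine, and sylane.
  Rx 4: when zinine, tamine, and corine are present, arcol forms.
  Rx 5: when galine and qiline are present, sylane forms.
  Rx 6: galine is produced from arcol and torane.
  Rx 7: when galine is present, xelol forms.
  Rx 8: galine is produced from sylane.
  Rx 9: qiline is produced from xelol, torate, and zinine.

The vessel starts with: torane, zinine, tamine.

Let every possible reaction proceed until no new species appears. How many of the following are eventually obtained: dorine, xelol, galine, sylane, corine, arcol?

tamine and zinine present → corine forms (Rx 1).
zinine, tamine, and corine present → arcol forms (Rx 4).
arcol and torane present → galine forms (Rx 6).
galine present → xelol forms (Rx 7).
dorine would need arcol, zinine, and sylane (Rx 3), but sylane never forms.
xelol: reached.
galine: reached.
sylane would need galine and qiline (Rx 5), but qiline never forms.
corine: reached.
arcol: reached.
Reached: xelol, galine, corine, and arcol — 4 of the 6.

4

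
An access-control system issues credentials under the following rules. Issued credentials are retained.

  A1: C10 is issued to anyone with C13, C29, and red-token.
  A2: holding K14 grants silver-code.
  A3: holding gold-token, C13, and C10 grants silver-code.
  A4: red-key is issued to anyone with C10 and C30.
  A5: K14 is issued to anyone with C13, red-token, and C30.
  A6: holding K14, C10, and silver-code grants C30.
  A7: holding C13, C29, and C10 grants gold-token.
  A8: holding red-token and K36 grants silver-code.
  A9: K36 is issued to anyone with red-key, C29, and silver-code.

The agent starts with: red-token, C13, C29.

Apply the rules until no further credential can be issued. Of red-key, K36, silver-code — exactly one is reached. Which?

silver-code

Holding C13, C29, and red-token grants C10 (A1).
Holding C13, C29, and C10 grants gold-token (A7).
Holding gold-token, C13, and C10 grants silver-code (A3).
K36 would need red-key, C29, and silver-code (A9), but red-key is never granted. red-key would need C10 and C30 (A4), but C30 is never granted.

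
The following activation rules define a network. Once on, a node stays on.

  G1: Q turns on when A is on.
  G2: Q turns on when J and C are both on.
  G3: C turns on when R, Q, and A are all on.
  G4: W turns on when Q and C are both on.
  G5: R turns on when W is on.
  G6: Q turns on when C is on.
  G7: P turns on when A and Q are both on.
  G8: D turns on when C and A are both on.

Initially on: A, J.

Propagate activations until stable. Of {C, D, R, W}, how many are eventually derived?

C would need R, Q, and A (G3), but R never turns on.
D would need C and A (G8), but C never turns on.
R would need W (G5), but W never turns on.
W would need Q and C (G4), but C never turns on.
None of the 4 are reached.

0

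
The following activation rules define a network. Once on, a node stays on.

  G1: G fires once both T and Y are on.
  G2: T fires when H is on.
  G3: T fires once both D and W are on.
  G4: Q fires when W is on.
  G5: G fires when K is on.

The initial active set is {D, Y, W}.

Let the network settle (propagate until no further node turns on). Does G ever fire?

G3: D and W on → T on.
T and Y are on, so G fires (G1).

Yes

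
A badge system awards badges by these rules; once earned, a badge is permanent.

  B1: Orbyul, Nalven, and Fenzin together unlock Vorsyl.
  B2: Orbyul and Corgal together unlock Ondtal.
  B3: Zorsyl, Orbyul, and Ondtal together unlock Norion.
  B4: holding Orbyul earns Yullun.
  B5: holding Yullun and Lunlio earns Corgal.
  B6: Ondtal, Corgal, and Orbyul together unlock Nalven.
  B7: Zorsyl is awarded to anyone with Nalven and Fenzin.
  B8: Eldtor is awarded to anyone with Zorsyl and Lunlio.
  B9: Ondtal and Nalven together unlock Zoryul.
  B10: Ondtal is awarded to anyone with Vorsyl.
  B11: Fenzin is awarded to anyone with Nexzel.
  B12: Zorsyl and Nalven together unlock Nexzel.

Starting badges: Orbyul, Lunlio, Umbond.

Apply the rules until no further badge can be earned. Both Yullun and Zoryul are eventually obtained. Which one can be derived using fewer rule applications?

Yullun: With Orbyul, Yullun is earned (B4). [1 rule application]
Zoryul: With Orbyul, Yullun is earned (B4). With Yullun and Lunlio, Corgal is earned (B5). With Orbyul and Corgal, Ondtal is earned (B2). With Ondtal, Corgal, and Orbyul, Nalven is earned (B6). With Ondtal and Nalven, Zoryul is earned (B9). [5 rule applications]
Yullun needs fewer.

Yullun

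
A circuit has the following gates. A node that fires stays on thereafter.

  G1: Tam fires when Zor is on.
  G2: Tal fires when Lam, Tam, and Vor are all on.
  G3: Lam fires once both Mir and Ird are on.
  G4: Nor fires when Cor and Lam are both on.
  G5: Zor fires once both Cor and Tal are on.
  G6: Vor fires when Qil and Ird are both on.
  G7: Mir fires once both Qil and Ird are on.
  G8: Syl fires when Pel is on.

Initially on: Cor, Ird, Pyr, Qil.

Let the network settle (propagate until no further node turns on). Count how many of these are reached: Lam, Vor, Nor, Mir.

G6: Qil and Ird on → Vor on.
Qil and Ird are on, so Mir fires (G7).
Mir and Ird are on, so Lam fires (G3).
G4: Cor and Lam on → Nor on.
Lam: reached.
Vor: reached.
Nor: reached.
Mir: reached.
All 4 are reached.

4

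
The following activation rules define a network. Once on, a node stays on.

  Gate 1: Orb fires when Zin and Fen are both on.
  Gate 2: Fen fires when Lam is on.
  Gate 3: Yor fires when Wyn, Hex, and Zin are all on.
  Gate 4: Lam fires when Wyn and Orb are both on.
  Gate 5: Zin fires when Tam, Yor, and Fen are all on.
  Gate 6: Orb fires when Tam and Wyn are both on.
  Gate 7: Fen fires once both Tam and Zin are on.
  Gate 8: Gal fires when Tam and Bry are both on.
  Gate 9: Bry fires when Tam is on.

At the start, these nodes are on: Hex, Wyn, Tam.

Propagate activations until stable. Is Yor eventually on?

Yor would need Wyn, Hex, and Zin (Gate 3), but Zin never turns on.

No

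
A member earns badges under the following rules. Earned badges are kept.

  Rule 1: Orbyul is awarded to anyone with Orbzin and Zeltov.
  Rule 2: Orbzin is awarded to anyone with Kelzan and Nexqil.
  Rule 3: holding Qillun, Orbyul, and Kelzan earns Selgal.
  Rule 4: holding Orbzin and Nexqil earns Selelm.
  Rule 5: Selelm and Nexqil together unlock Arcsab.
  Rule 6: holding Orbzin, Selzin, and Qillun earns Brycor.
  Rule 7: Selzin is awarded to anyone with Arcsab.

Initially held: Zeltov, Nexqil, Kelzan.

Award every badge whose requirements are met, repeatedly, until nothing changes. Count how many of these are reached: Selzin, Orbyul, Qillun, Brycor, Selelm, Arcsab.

With Kelzan and Nexqil, Orbzin is earned (Rule 2).
With Orbzin and Nexqil, Selelm is earned (Rule 4).
With Orbzin and Zeltov, Orbyul is earned (Rule 1).
With Selelm and Nexqil, Arcsab is earned (Rule 5).
With Arcsab, Selzin is earned (Rule 7).
Selzin: reached.
Orbyul: reached.
No rule produces Qillun, and it is not given.
Brycor would need Orbzin, Selzin, and Qillun (Rule 6), but Qillun is never earned.
Selelm: reached.
Arcsab: reached.
Reached: Selzin, Orbyul, Selelm, and Arcsab — 4 of the 6.

4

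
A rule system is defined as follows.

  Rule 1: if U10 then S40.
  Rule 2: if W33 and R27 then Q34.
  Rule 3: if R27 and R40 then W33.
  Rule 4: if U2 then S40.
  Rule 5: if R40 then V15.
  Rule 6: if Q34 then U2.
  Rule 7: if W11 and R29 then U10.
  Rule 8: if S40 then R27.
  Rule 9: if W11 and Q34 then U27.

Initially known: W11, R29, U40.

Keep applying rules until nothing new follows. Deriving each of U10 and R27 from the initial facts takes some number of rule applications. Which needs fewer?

U10

U10: W11 and R29 hold, so U10 follows (Rule 7). [1 rule application]
R27: From W11 and R29, Rule 7 gives U10. U10 holds, so S40 follows (Rule 1). From S40, Rule 8 gives R27. [3 rule applications]
U10 needs fewer.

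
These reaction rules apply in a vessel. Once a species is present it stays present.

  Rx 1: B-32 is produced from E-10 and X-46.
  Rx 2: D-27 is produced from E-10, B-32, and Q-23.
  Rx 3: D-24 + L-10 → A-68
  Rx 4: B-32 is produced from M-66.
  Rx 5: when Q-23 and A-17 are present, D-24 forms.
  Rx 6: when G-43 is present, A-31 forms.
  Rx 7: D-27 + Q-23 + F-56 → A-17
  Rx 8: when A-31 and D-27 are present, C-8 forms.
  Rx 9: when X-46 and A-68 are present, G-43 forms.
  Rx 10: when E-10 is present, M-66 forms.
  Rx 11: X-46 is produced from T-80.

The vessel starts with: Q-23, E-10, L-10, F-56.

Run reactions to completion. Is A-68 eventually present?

E-10 present → M-66 forms (Rx 10).
M-66 present → B-32 forms (Rx 4).
E-10, B-32, and Q-23 present → D-27 forms (Rx 2).
D-27, Q-23, and F-56 present → A-17 forms (Rx 7).
Q-23 and A-17 present → D-24 forms (Rx 5).
D-24 and L-10 present → A-68 forms (Rx 3).

Yes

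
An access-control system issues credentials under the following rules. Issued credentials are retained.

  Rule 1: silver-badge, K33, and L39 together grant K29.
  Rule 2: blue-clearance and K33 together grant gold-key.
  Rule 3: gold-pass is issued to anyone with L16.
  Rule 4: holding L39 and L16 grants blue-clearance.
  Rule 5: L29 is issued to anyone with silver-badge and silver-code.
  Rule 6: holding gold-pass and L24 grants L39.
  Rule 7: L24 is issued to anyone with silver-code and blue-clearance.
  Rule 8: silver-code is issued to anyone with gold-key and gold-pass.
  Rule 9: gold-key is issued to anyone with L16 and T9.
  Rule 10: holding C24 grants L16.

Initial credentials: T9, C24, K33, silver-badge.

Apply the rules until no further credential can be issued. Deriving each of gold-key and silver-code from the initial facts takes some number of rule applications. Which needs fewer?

gold-key: Holding C24 grants L16 (Rule 10). Holding L16 and T9 grants gold-key (Rule 9). [2 rule applications]
silver-code: Holding C24 grants L16 (Rule 10). Holding L16 grants gold-pass (Rule 3). Holding L16 and T9 grants gold-key (Rule 9). Holding gold-key and gold-pass grants silver-code (Rule 8). [4 rule applications]
gold-key needs fewer.

gold-key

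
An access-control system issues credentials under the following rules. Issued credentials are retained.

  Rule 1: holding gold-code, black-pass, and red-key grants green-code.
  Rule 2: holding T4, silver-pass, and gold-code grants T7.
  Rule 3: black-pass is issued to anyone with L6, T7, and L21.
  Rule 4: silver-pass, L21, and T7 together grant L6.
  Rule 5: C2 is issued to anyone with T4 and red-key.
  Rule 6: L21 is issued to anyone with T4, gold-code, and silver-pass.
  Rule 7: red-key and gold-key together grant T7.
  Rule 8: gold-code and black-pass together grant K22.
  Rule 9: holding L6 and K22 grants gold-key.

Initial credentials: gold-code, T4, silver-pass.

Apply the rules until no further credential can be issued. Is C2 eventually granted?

C2 would need T4 and red-key (Rule 5), but red-key is never granted.

No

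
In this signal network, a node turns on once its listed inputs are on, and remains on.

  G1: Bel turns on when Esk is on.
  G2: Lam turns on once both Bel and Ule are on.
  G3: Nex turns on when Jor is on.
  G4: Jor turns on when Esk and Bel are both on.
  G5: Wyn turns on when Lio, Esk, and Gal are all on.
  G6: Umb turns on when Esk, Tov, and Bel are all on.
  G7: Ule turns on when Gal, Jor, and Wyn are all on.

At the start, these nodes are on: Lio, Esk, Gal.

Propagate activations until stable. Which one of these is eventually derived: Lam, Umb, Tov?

Lam

G1: Esk on → Bel on.
G5: Lio, Esk, and Gal on → Wyn on.
Esk and Bel are on, so Jor turns on (G4).
Gal, Jor, and Wyn are on, so Ule turns on (G7).
G2: Bel and Ule on → Lam on.
No rule produces Tov, and it is not given. Umb would need Esk, Tov, and Bel (G6), but Tov never turns on.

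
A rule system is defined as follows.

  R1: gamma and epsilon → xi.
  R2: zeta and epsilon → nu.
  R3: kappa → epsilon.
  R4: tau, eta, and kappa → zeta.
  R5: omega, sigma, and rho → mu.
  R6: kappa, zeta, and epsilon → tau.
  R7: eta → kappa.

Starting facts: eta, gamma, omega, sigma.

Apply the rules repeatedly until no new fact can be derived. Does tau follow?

tau would need kappa, zeta, and epsilon (R6), but zeta is never established.

No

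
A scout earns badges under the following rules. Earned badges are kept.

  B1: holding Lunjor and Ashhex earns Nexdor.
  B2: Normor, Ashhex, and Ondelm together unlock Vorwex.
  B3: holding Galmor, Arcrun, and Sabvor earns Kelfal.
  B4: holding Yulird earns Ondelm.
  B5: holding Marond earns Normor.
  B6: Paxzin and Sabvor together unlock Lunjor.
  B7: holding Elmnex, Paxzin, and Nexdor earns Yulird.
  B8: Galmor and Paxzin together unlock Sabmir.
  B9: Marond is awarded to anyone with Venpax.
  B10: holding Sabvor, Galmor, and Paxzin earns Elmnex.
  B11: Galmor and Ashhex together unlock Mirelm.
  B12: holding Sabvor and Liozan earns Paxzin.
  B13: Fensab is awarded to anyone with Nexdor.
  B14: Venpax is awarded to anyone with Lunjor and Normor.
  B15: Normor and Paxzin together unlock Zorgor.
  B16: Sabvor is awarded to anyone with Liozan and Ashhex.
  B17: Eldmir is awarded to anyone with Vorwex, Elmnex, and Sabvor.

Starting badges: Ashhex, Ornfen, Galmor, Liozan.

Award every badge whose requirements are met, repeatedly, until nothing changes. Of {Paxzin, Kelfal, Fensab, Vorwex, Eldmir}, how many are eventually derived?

With Liozan and Ashhex, Sabvor is earned (B16).
With Sabvor and Liozan, Paxzin is earned (B12).
With Paxzin and Sabvor, Lunjor is earned (B6).
With Lunjor and Ashhex, Nexdor is earned (B1).
With Nexdor, Fensab is earned (B13).
Paxzin: reached.
Kelfal would need Galmor, Arcrun, and Sabvor (B3), but Arcrun is never earned.
Fensab: reached.
Vorwex would need Normor, Ashhex, and Ondelm (B2), but Normor is never earned.
Eldmir would need Vorwex, Elmnex, and Sabvor (B17), but Vorwex is never earned.
Reached: Paxzin and Fensab — 2 of the 5.

2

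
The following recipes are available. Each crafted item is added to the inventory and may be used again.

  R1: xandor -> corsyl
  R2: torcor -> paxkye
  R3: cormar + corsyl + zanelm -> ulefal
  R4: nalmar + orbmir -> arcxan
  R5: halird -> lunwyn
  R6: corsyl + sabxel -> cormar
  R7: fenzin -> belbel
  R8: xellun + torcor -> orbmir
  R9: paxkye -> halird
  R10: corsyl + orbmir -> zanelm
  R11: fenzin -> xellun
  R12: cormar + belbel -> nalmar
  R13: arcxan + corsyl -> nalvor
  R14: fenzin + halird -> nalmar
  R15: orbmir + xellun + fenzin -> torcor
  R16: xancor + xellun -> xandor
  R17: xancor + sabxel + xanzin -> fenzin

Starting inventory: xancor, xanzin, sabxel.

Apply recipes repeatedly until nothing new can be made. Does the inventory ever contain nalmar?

Using R17, xancor, sabxel, and xanzin make fenzin.
fenzin -> belbel (R7).
Using R11, fenzin makes xellun.
xancor + xellun -> xandor (R16).
xandor -> corsyl (R1).
Using R6, corsyl and sabxel make cormar.
Using R12, cormar and belbel make nalmar.

Yes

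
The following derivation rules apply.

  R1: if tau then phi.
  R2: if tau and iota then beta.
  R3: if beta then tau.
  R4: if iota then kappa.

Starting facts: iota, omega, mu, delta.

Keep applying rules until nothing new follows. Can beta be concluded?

No

beta would need tau and iota (R2), but tau is never established.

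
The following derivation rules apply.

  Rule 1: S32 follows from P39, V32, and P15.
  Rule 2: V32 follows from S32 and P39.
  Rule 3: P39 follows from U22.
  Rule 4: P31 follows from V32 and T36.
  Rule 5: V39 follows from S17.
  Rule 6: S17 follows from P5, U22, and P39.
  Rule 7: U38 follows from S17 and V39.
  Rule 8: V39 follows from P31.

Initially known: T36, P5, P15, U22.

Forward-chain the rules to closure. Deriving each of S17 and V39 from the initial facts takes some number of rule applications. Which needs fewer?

S17

S17: U22 holds, so P39 follows (Rule 3). P5, U22, and P39 hold, so S17 follows (Rule 6). [2 rule applications]
V39: U22 holds, so P39 follows (Rule 3). From P5, U22, and P39, Rule 6 gives S17. S17 holds, so V39 follows (Rule 5). [3 rule applications]
S17 needs fewer.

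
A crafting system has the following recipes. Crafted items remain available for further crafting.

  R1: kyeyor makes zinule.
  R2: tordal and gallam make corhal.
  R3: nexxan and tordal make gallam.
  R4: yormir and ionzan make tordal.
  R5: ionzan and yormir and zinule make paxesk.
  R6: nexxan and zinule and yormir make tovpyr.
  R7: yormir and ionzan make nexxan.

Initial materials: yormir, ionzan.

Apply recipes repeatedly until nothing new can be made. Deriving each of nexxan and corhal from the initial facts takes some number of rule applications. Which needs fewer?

nexxan

nexxan: yormir and ionzan → nexxan (R7). [1 rule application]
corhal: Using R4, yormir and ionzan make tordal. Using R7, yormir and ionzan make nexxan. nexxan and tordal → gallam (R3). Using R2, tordal and gallam make corhal. [4 rule applications]
nexxan needs fewer.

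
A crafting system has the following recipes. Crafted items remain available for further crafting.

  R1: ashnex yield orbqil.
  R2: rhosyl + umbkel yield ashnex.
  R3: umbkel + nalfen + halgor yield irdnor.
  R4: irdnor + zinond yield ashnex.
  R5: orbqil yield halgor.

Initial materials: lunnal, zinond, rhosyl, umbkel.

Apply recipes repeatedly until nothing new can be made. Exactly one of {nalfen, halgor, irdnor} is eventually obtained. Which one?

Using R2, rhosyl and umbkel make ashnex.
ashnex → orbqil (R1).
orbqil → halgor (R5).
No rule produces nalfen, and it is not given. irdnor would need umbkel, nalfen, and halgor (R3), but nalfen is never obtained.

halgor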